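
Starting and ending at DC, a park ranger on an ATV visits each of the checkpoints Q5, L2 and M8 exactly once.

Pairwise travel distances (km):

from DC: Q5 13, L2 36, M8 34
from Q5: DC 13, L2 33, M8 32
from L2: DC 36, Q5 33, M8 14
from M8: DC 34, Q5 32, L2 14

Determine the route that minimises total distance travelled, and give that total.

94 km — the shortest possible round trip.

There are 3 distinct closed tours to check (reversals are equivalent).
DC-Q5-L2-M8-DC: 13+33+14+34 = 94
DC-Q5-M8-L2-DC: 13+32+14+36 = 95
DC-L2-Q5-M8-DC: 36+33+32+34 = 135
The minimum is 94.
One optimal route: DC → Q5 → L2 → M8 → DC (or its reverse).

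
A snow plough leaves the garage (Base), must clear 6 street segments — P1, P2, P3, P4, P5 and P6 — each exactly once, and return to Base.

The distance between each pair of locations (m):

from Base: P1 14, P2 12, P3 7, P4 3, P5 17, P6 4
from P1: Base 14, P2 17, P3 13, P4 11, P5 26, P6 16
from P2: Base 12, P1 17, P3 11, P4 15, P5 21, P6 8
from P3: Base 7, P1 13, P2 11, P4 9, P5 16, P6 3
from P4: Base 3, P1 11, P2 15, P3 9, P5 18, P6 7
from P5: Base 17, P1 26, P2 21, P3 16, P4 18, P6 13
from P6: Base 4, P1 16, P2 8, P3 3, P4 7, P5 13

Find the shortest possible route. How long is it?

Minimum total distance: 75 m.

Base - P1 - P2 - P3 - P4 - P5 - P6 - Base: 14+17+11+9+18+13+4 = 86
Base - P1 - P2 - P3 - P4 - P6 - P5 - Base: 14+17+11+9+7+13+17 = 88
Base - P1 - P2 - P3 - P5 - P4 - P6 - Base: 14+17+11+16+18+7+4 = 87
Base - P1 - P2 - P3 - P5 - P6 - P4 - Base: 14+17+11+16+13+7+3 = 81
Base - P1 - P2 - P3 - P6 - P4 - P5 - Base: 14+17+11+3+7+18+17 = 87
Base - P1 - P2 - P3 - P6 - P5 - P4 - Base: 14+17+11+3+13+18+3 = 79
Base - P1 - P2 - P4 - P3 - P5 - P6 - Base: 14+17+15+9+16+13+4 = 88
Base - P1 - P2 - P4 - P3 - P6 - P5 - Base: 14+17+15+9+3+13+17 = 88
… (352 more)
Base - P3 - P5 - P6 - P2 - P1 - P4 - Base: 7+16+13+8+17+11+3 = 75  ← best
The minimum is 75.
One optimal route: Base → P3 → P5 → P6 → P2 → P1 → P4 → Base (or its reverse).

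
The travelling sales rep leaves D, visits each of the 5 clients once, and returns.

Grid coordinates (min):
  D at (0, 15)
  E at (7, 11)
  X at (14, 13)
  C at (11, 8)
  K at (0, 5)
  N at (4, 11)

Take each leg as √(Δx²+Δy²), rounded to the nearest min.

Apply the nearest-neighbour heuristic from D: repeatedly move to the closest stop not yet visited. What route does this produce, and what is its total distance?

Nearest-neighbour total = 46 min; route D → N → E → C → X → K → D.

D → [N:6 / E:8 / K:10 / C:13 / X:14] → N (6)
N → [E:3 / K:7 / C:8 / X:10] → E (3)
E → [C:5 / X:7 / K:9] → C (5)
C → [X:6 / K:11] → X (6)
X → [K:16] → K (16)
Return K→D: 10.
Total = 6 + 3 + 5 + 6 + 16 + 10 = 46.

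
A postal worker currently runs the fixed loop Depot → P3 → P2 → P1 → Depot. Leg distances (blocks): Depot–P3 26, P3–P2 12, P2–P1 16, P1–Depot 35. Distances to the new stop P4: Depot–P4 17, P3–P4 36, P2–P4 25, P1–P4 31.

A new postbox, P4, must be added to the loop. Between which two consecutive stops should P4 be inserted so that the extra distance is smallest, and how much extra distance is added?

Insertion cost between consecutive stops i–j is d(i,P4) + d(P4,j) − d(i,j):
  between Depot and P3: 17 + 36 − 26 = 27
  between P3 and P2: 36 + 25 − 12 = 49
  between P2 and P1: 25 + 31 − 16 = 40
  between P1 and Depot: 31 + 17 − 35 = 13
Cheapest insertion is between P1 and Depot, adding 13.
New total = 89 + 13 = 102.

Minimum extra distance: 13 blocks, inserting P4 between P1 and Depot.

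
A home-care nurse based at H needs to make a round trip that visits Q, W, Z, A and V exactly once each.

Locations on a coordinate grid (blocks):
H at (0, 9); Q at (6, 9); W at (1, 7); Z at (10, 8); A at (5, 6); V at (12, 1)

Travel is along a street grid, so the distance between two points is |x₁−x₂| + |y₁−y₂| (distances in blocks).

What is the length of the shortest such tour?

With 5 stops there are 5!/2 = 60 distinct round trips (a route and its reverse cost the same).
H → Q → W → Z → A → V → H: 6+7+10+7+12+20 = 62
H → Q → W → Z → V → A → H: 6+7+10+9+12+8 = 52
H → Q → W → A → Z → V → H: 6+7+5+7+9+20 = 54
H → Q → W → A → V → Z → H: 6+7+5+12+9+11 = 50
H → Q → W → V → Z → A → H: 6+7+17+9+7+8 = 54
H → Q → W → V → A → Z → H: 6+7+17+12+7+11 = 60
H → Q → Z → W → A → V → H: 6+5+10+5+12+20 = 58
H → Q → Z → W → V → A → H: 6+5+10+17+12+8 = 58
H → Q → Z → A → W → V → H: 6+5+7+5+17+20 = 60
H → Q → Z → A → V → W → H: 6+5+7+12+17+3 = 50
H → Q → Z → V → W → A → H: 6+5+9+17+5+8 = 50
H → Q → Z → V → A → W → H: 6+5+9+12+5+3 = 40
H → Q → A → W → Z → V → H: 6+4+5+10+9+20 = 54
H → Q → A → W → V → Z → H: 6+4+5+17+9+11 = 52
… (46 more)
The minimum is 40.
One optimal route: H → Q → Z → V → A → W → H (or its reverse).

Shortest round trip = 40 blocks.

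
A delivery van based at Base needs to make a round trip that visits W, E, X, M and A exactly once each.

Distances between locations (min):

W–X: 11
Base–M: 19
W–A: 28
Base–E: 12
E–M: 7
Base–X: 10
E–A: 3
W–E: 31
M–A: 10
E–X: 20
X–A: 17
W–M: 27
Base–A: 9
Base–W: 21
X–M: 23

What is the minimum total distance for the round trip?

Shortest round trip = 67 min.

Base - W - E - X - M - A - Base: 21+31+20+23+10+9 = 114
Base - W - E - X - A - M - Base: 21+31+20+17+10+19 = 118
Base - W - E - M - X - A - Base: 21+31+7+23+17+9 = 108
Base - W - E - M - A - X - Base: 21+31+7+10+17+10 = 96
Base - W - E - A - X - M - Base: 21+31+3+17+23+19 = 114
Base - W - E - A - M - X - Base: 21+31+3+10+23+10 = 98
Base - W - X - E - M - A - Base: 21+11+20+7+10+9 = 78
Base - W - X - E - A - M - Base: 21+11+20+3+10+19 = 84
Base - W - X - M - E - A - Base: 21+11+23+7+3+9 = 74
Base - W - X - M - A - E - Base: 21+11+23+10+3+12 = 80
Base - W - X - A - E - M - Base: 21+11+17+3+7+19 = 78
Base - W - X - A - M - E - Base: 21+11+17+10+7+12 = 78
Base - W - M - E - X - A - Base: 21+27+7+20+17+9 = 101
Base - W - M - E - A - X - Base: 21+27+7+3+17+10 = 85
… (46 more)
Base - X - W - M - E - A - Base: 10+11+27+7+3+9 = 67  ← best
The minimum is 67.
One optimal route: Base → X → W → M → E → A → Base (or its reverse).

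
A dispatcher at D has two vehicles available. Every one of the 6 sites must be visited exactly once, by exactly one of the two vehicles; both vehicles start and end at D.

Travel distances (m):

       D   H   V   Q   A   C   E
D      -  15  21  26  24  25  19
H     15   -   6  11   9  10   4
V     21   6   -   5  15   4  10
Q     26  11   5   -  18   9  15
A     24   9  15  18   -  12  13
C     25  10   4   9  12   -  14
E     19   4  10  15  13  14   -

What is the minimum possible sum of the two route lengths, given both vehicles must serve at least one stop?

Try each way of splitting the stops between the two vehicles (each non-empty) and, for each split, find the best tour for each vehicle:
  {H} + {V, Q, A, C, E}: 30 + 79 = 109
  {V} + {H, Q, A, C, E}: 42 + 79 = 121
  {H, V} + {Q, A, C, E}: 42 + 79 = 121
  {Q} + {H, V, A, C, E}: 52 + 69 = 121
  {H, Q} + {V, A, C, E}: 52 + 69 = 121
  {V, Q} + {H, A, C, E}: 52 + 69 = 121
  … (31 splits in total)
Best: vehicle 1 D → H → D = 30; vehicle 2 D → V → Q → C → A → E → D = 79; combined 109.

Minimum combined distance: 109 m.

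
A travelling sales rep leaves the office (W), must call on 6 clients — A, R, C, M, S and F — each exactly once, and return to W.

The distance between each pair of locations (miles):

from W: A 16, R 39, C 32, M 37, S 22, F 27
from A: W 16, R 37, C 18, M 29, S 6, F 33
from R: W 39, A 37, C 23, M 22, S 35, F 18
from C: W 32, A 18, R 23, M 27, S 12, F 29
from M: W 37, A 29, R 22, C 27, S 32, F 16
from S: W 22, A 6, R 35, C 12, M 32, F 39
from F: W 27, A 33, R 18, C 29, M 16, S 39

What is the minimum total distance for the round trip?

Shortest round trip = 122 miles.

W → A → R → C → M → S → F → W: 16+37+23+27+32+39+27 = 201
W → A → R → C → M → F → S → W: 16+37+23+27+16+39+22 = 180
W → A → R → C → S → M → F → W: 16+37+23+12+32+16+27 = 163
W → A → R → C → S → F → M → W: 16+37+23+12+39+16+37 = 180
W → A → R → C → F → M → S → W: 16+37+23+29+16+32+22 = 175
W → A → R → C → F → S → M → W: 16+37+23+29+39+32+37 = 213
W → A → R → M → C → S → F → W: 16+37+22+27+12+39+27 = 180
W → A → R → M → C → F → S → W: 16+37+22+27+29+39+22 = 192
… (352 more)
W → A → S → C → R → M → F → W: 16+6+12+23+22+16+27 = 122  ← best
The minimum is 122.
One optimal route: W → A → S → C → R → M → F → W (or its reverse).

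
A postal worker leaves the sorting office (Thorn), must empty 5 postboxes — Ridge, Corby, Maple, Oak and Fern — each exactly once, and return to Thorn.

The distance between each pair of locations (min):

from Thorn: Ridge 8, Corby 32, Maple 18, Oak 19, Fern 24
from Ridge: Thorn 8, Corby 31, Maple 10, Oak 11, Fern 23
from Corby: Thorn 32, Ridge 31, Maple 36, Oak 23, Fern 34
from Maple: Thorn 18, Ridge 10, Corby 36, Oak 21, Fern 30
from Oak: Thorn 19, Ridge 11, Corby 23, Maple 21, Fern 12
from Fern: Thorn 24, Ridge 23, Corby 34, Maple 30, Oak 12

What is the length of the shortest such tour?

113 min — the shortest possible round trip.

With 5 stops there are 5!/2 = 60 distinct round trips (a route and its reverse cost the same).
Thorn-Ridge-Corby-Maple-Oak-Fern-Thorn: 8+31+36+21+12+24 = 132
Thorn-Ridge-Corby-Maple-Fern-Oak-Thorn: 8+31+36+30+12+19 = 136
Thorn-Ridge-Corby-Oak-Maple-Fern-Thorn: 8+31+23+21+30+24 = 137
Thorn-Ridge-Corby-Oak-Fern-Maple-Thorn: 8+31+23+12+30+18 = 122
Thorn-Ridge-Corby-Fern-Maple-Oak-Thorn: 8+31+34+30+21+19 = 143
Thorn-Ridge-Corby-Fern-Oak-Maple-Thorn: 8+31+34+12+21+18 = 124
Thorn-Ridge-Maple-Corby-Oak-Fern-Thorn: 8+10+36+23+12+24 = 113
Thorn-Ridge-Maple-Corby-Fern-Oak-Thorn: 8+10+36+34+12+19 = 119
Thorn-Ridge-Maple-Oak-Corby-Fern-Thorn: 8+10+21+23+34+24 = 120
Thorn-Ridge-Maple-Oak-Fern-Corby-Thorn: 8+10+21+12+34+32 = 117
Thorn-Ridge-Maple-Fern-Corby-Oak-Thorn: 8+10+30+34+23+19 = 124
Thorn-Ridge-Maple-Fern-Oak-Corby-Thorn: 8+10+30+12+23+32 = 115
Thorn-Ridge-Oak-Corby-Maple-Fern-Thorn: 8+11+23+36+30+24 = 132
Thorn-Ridge-Oak-Corby-Fern-Maple-Thorn: 8+11+23+34+30+18 = 124
… (46 more)
The minimum is 113.
One optimal route: Thorn → Ridge → Maple → Corby → Oak → Fern → Thorn (or its reverse).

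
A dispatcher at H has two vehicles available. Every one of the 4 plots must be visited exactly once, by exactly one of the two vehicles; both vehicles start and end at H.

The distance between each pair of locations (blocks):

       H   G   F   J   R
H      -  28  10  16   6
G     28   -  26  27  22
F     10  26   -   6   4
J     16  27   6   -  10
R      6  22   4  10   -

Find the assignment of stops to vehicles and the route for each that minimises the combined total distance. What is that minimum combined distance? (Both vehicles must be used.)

Try each way of splitting the stops between the two vehicles (each non-empty) and, for each split, find the best tour for each vehicle:
  {G} + {F, J, R}: 56 + 32 = 88
  {F} + {G, J, R}: 20 + 71 = 91
  {G, F} + {J, R}: 64 + 32 = 96
  {J} + {G, F, R}: 32 + 64 = 96
  {G, J} + {F, R}: 71 + 20 = 91
  {F, J} + {G, R}: 32 + 56 = 88
  … (7 splits in total)
  {G, F, J} + {R}: 71 + 12 = 83  ← best
Best: vehicle 1 H → G → J → F → H = 71; vehicle 2 H → R → H = 12; combined 83.

Minimum combined distance: 83 blocks.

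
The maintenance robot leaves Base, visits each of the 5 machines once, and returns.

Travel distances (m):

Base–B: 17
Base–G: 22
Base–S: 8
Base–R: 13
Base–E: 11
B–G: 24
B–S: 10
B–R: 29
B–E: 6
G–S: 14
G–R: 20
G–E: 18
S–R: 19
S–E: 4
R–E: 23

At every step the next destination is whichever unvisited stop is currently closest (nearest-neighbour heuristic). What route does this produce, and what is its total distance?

From Base: distances to unvisited — S=8, E=11, R=13, B=17, G=22. Nearest is S (8).
From S: distances to unvisited — E=4, B=10, G=14, R=19. Nearest is E (4).
From E: distances to unvisited — B=6, G=18, R=23. Nearest is B (6).
From B: distances to unvisited — G=24, R=29. Nearest is G (24).
From G: distances to unvisited — R=20. Nearest is R (20).
Return R→Base: 13.
Total = 8 + 4 + 6 + 24 + 20 + 13 = 75.

Nearest-neighbour total = 75 m; route Base → S → E → B → G → R → Base.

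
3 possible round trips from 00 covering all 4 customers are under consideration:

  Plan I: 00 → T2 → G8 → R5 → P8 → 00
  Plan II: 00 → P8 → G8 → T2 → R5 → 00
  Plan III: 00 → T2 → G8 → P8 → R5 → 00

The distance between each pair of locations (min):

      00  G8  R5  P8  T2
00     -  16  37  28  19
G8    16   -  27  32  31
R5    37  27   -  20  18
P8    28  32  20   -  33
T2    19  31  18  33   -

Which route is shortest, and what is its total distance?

Shortest is Plan I, total 125 min.

Plan I: 19 + 31 + 27 + 20 + 28 = 125
Plan II: 28 + 32 + 31 + 18 + 37 = 146
Plan III: 19 + 31 + 32 + 20 + 37 = 139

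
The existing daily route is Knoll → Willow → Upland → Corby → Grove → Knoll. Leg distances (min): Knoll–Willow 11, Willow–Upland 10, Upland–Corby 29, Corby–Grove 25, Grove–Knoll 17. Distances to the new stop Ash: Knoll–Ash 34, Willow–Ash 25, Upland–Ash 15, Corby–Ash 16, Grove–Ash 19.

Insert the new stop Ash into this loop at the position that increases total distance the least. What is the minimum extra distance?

Insertion cost between consecutive stops i–j is d(i,Ash) + d(Ash,j) − d(i,j):
  between Knoll and Willow: 34 + 25 − 11 = 48
  between Willow and Upland: 25 + 15 − 10 = 30
  between Upland and Corby: 15 + 16 − 29 = 2
  between Corby and Grove: 16 + 19 − 25 = 10
  between Grove and Knoll: 19 + 34 − 17 = 36
Cheapest insertion is between Upland and Corby, adding 2.
New total = 92 + 2 = 94.

Minimum extra distance: 2 min, inserting Ash between Upland and Corby.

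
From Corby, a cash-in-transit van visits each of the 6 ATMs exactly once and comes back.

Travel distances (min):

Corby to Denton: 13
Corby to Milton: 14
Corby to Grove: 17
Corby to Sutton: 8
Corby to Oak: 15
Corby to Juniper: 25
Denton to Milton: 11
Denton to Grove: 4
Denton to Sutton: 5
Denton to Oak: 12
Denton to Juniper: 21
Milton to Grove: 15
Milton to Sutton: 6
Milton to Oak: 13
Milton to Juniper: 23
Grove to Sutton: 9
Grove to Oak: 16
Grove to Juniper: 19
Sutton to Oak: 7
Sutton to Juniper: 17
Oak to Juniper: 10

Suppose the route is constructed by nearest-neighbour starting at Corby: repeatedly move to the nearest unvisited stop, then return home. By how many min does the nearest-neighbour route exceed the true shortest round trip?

From Corby: Sutton=8, Denton=13, Milton=14, Oak=15, Grove=17, Juniper=25 → choose Sutton (8).
From Sutton: Denton=5, Milton=6, Oak=7, Grove=9, Juniper=17 → choose Denton (5).
From Denton: Grove=4, Milton=11, Oak=12, Juniper=21 → choose Grove (4).
From Grove: Milton=15, Oak=16, Juniper=19 → choose Milton (15).
From Milton: Oak=13, Juniper=23 → choose Oak (13).
From Oak: Juniper=10 → choose Juniper (10).
NN route Corby → Sutton → Denton → Grove → Milton → Oak → Juniper → Corby costs 80.
Optimal: Corby → Denton → Grove → Juniper → Oak → Milton → Sutton → Corby costs 73 (by enumerating all 360 distinct tours).
Excess = 80 − 73 = 7.

7 min longer than the optimal tour.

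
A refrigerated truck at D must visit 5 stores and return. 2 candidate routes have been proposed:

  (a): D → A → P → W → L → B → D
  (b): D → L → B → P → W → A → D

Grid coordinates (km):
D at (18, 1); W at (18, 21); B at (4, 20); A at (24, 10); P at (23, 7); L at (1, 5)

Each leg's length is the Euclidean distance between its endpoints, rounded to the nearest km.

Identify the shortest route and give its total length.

(a): 11 + 3 + 15 + 23 + 15 + 24 = 91
(b): 17 + 15 + 23 + 15 + 13 + 11 = 94

91 km — (a) is the shortest.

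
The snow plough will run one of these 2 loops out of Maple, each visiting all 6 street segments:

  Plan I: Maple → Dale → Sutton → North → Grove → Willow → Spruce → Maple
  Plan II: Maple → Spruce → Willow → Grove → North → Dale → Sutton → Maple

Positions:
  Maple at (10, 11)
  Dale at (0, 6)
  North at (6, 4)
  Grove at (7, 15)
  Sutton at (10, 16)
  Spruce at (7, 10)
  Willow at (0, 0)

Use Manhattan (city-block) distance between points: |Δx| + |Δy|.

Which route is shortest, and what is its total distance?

Plan I: 15 + 20 + 16 + 12 + 22 + 17 + 4 = 106
Plan II: 4 + 17 + 22 + 12 + 8 + 20 + 5 = 88

Shortest is Plan II, total 88.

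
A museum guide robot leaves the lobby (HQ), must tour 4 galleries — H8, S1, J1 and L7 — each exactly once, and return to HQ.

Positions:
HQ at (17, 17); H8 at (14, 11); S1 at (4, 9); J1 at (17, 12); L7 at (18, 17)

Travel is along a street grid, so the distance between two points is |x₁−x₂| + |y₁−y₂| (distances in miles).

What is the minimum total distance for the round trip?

Shortest round trip = 44 miles.

HQ-H8-S1-J1-L7-HQ: 9+12+16+6+1 = 44
HQ-H8-S1-L7-J1-HQ: 9+12+22+6+5 = 54
HQ-H8-J1-S1-L7-HQ: 9+4+16+22+1 = 52
HQ-H8-J1-L7-S1-HQ: 9+4+6+22+21 = 62
HQ-H8-L7-S1-J1-HQ: 9+10+22+16+5 = 62
HQ-H8-L7-J1-S1-HQ: 9+10+6+16+21 = 62
HQ-S1-H8-J1-L7-HQ: 21+12+4+6+1 = 44
HQ-S1-H8-L7-J1-HQ: 21+12+10+6+5 = 54
HQ-S1-J1-H8-L7-HQ: 21+16+4+10+1 = 52
HQ-S1-L7-H8-J1-HQ: 21+22+10+4+5 = 62
HQ-J1-H8-S1-L7-HQ: 5+4+12+22+1 = 44
HQ-J1-S1-H8-L7-HQ: 5+16+12+10+1 = 44
The minimum is 44.
One optimal route: HQ → H8 → S1 → J1 → L7 → HQ (or its reverse).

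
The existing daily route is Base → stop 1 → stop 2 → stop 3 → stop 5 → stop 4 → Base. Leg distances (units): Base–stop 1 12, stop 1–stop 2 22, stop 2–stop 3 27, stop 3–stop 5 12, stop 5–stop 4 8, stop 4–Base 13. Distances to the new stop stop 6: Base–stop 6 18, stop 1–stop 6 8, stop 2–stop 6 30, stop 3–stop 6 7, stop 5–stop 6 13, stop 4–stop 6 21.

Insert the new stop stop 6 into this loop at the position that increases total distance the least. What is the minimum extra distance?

Adding 8 by placing stop 6 on the stop 3–stop 5 leg.

Insertion cost between consecutive stops i–j is d(i,stop 6) + d(stop 6,j) − d(i,j):
  between Base and stop 1: 18 + 8 − 12 = 14
  between stop 1 and stop 2: 8 + 30 − 22 = 16
  between stop 2 and stop 3: 30 + 7 − 27 = 10
  between stop 3 and stop 5: 7 + 13 − 12 = 8
  between stop 5 and stop 4: 13 + 21 − 8 = 26
  between stop 4 and Base: 21 + 18 − 13 = 26
Cheapest insertion is between stop 3 and stop 5, adding 8.
New total = 94 + 8 = 102.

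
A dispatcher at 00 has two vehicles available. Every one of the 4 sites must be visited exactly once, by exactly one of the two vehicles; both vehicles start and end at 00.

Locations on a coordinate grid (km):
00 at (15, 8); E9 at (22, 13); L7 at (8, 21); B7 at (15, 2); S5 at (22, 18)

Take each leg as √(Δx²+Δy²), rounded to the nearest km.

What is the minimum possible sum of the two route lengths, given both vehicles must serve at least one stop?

There are 2^3 − 1 = 7 ways to divide the 4 stops into two non-empty groups. For each, the best each vehicle can do is its own shortest tour through its group:
  {E9} + {L7, B7, S5}: 18 + 52 = 70
  {L7} + {E9, B7, S5}: 30 + 36 = 66
  {E9, L7} + {B7, S5}: 40 + 35 = 75
  {B7} + {E9, L7, S5}: 12 + 43 = 55
  {E9, B7} + {L7, S5}: 28 + 41 = 69
  {L7, B7} + {E9, S5}: 41 + 26 = 67
  … (7 splits in total)
Best: vehicle 1 00 → B7 → 00 = 12; vehicle 2 00 → E9 → S5 → L7 → 00 = 43; combined 55.

55 km — the smallest possible combined total.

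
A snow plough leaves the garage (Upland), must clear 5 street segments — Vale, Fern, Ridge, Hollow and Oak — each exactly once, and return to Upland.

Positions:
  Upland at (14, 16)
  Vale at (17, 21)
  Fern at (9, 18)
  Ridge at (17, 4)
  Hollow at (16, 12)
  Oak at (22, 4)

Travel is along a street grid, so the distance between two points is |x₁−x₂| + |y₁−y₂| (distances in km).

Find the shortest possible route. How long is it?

There are 60 distinct closed tours to check (reversals are equivalent).
Upland - Vale - Fern - Ridge - Hollow - Oak - Upland: 8+11+22+9+14+20 = 84
Upland - Vale - Fern - Ridge - Oak - Hollow - Upland: 8+11+22+5+14+6 = 66
Upland - Vale - Fern - Hollow - Ridge - Oak - Upland: 8+11+13+9+5+20 = 66
Upland - Vale - Fern - Hollow - Oak - Ridge - Upland: 8+11+13+14+5+15 = 66
Upland - Vale - Fern - Oak - Ridge - Hollow - Upland: 8+11+27+5+9+6 = 66
Upland - Vale - Fern - Oak - Hollow - Ridge - Upland: 8+11+27+14+9+15 = 84
Upland - Vale - Ridge - Fern - Hollow - Oak - Upland: 8+17+22+13+14+20 = 94
Upland - Vale - Ridge - Fern - Oak - Hollow - Upland: 8+17+22+27+14+6 = 94
Upland - Vale - Ridge - Hollow - Fern - Oak - Upland: 8+17+9+13+27+20 = 94
Upland - Vale - Ridge - Hollow - Oak - Fern - Upland: 8+17+9+14+27+7 = 82
Upland - Vale - Ridge - Oak - Fern - Hollow - Upland: 8+17+5+27+13+6 = 76
Upland - Vale - Ridge - Oak - Hollow - Fern - Upland: 8+17+5+14+13+7 = 64
Upland - Vale - Hollow - Fern - Ridge - Oak - Upland: 8+10+13+22+5+20 = 78
Upland - Vale - Hollow - Fern - Oak - Ridge - Upland: 8+10+13+27+5+15 = 78
… (46 more)
Upland - Fern - Vale - Ridge - Oak - Hollow - Upland: 7+11+17+5+14+6 = 60  ← best
The minimum is 60.
One optimal route: Upland → Fern → Vale → Ridge → Oak → Hollow → Upland (or its reverse).

Minimum total distance: 60 km.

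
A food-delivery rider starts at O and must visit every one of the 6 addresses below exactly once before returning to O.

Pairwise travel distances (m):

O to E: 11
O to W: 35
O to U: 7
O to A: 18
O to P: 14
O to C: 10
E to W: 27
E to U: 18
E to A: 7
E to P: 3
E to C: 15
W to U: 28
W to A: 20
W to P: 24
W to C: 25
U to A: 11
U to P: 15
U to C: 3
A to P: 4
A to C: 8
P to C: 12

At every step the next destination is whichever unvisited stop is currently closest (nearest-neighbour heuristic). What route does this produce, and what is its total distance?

O → [U:7 / C:10 / E:11 / P:14 / A:18 / W:35] → U (7)
U → [C:3 / A:11 / P:15 / E:18 / W:28] → C (3)
C → [A:8 / P:12 / E:15 / W:25] → A (8)
A → [P:4 / E:7 / W:20] → P (4)
P → [E:3 / W:24] → E (3)
E → [W:27] → W (27)
Return W→O: 35.
Total = 7 + 3 + 8 + 4 + 3 + 27 + 35 = 87.

Nearest-neighbour total = 87 m; route O → U → C → A → P → E → W → O.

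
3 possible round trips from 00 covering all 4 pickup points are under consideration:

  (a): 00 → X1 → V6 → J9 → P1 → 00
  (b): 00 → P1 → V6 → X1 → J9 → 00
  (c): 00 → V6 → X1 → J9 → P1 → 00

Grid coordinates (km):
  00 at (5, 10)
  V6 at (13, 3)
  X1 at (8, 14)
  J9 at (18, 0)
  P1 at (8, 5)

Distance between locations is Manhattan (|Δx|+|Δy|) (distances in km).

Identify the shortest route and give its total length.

(a): 7 + 16 + 8 + 15 + 8 = 54
(b): 8 + 7 + 16 + 24 + 23 = 78
(c): 15 + 16 + 24 + 15 + 8 = 78

54 km — (a) is the shortest.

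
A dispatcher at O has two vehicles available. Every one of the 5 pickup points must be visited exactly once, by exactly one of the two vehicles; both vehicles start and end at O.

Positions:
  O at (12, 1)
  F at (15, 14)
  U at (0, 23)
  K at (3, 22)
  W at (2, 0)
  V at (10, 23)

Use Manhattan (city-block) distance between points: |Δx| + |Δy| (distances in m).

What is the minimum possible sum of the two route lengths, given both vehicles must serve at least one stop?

96 m — the smallest possible combined total.

There are 2^4 − 1 = 15 ways to divide the 5 stops into two non-empty groups. For each, the best each vehicle can do is its own shortest tour through its group:
  {F} + {U, K, W, V}: 32 + 72 = 104
  {U} + {F, K, W, V}: 68 + 72 = 140
  {F, U} + {K, W, V}: 74 + 66 = 140
  {K} + {F, U, W, V}: 60 + 76 = 136
  {F, K} + {U, W, V}: 66 + 70 = 136
  {U, K} + {F, W, V}: 68 + 72 = 140
  … (15 splits in total)
  {W} + {F, U, K, V}: 22 + 74 = 96  ← best
Best: vehicle 1 O → W → O = 22; vehicle 2 O → F → K → U → V → O = 74; combined 96.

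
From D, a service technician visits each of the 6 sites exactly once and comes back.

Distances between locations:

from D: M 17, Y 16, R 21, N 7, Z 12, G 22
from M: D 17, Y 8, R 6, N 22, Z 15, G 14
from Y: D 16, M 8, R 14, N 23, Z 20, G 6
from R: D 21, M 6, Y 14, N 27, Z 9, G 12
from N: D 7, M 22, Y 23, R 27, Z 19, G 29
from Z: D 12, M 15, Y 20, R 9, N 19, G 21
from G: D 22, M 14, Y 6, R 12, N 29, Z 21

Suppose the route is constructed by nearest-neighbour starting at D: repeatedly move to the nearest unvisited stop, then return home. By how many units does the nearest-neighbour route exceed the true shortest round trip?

From D: N=7, Z=12, Y=16, M=17, R=21, G=22 → choose N (7).
From N: Z=19, M=22, Y=23, R=27, G=29 → choose Z (19).
From Z: R=9, M=15, Y=20, G=21 → choose R (9).
From R: M=6, G=12, Y=14 → choose M (6).
From M: Y=8, G=14 → choose Y (8).
From Y: G=6 → choose G (6).
NN route D → N → Z → R → M → Y → G → D costs 77.
Optimal: D → N → M → Y → G → R → Z → D costs 76 (by enumerating all 360 distinct tours).
Excess = 77 − 76 = 1.

Excess over optimum: 1.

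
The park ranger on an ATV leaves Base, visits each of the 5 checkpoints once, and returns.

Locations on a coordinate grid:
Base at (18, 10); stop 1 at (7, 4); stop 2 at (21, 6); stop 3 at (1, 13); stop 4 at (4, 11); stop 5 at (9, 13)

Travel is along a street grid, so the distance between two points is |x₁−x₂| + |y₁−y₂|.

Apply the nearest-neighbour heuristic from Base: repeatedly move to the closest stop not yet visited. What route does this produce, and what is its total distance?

Total distance 58 via the nearest-neighbour route Base → stop 2 → stop 1 → stop 4 → stop 3 → stop 5 → Base.

From Base: distances to unvisited — stop 2=7, stop 5=12, stop 4=15, stop 1=17, stop 3=20. Nearest is stop 2 (7).
From stop 2: distances to unvisited — stop 1=16, stop 5=19, stop 4=22, stop 3=27. Nearest is stop 1 (16).
From stop 1: distances to unvisited — stop 4=10, stop 5=11, stop 3=15. Nearest is stop 4 (10).
From stop 4: distances to unvisited — stop 3=5, stop 5=7. Nearest is stop 3 (5).
From stop 3: distances to unvisited — stop 5=8. Nearest is stop 5 (8).
Return stop 5→Base: 12.
Total = 7 + 16 + 10 + 5 + 8 + 12 = 58.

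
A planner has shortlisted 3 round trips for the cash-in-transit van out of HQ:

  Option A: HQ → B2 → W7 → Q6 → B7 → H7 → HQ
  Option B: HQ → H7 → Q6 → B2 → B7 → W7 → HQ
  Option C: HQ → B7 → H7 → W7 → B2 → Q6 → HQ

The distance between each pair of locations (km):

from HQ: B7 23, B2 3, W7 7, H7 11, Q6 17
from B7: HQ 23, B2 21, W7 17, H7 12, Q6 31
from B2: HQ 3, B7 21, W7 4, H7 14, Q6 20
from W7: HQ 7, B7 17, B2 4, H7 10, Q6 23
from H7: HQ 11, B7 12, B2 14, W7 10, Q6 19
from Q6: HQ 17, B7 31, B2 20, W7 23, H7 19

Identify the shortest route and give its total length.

Option A: 3 + 4 + 23 + 31 + 12 + 11 = 84
Option B: 11 + 19 + 20 + 21 + 17 + 7 = 95
Option C: 23 + 12 + 10 + 4 + 20 + 17 = 86

84 km — Option A is the shortest.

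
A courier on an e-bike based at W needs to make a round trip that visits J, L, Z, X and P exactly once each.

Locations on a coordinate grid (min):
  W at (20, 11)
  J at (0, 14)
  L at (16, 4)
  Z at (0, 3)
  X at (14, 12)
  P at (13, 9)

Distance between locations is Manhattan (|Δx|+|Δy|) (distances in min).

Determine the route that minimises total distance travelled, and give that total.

With 5 stops there are 5!/2 = 60 distinct round trips (a route and its reverse cost the same).
W - J - L - Z - X - P - W: 23+26+17+23+4+9 = 102
W - J - L - Z - P - X - W: 23+26+17+19+4+7 = 96
W - J - L - X - Z - P - W: 23+26+10+23+19+9 = 110
W - J - L - X - P - Z - W: 23+26+10+4+19+28 = 110
W - J - L - P - Z - X - W: 23+26+8+19+23+7 = 106
W - J - L - P - X - Z - W: 23+26+8+4+23+28 = 112
W - J - Z - L - X - P - W: 23+11+17+10+4+9 = 74
W - J - Z - L - P - X - W: 23+11+17+8+4+7 = 70
W - J - Z - X - L - P - W: 23+11+23+10+8+9 = 84
W - J - Z - X - P - L - W: 23+11+23+4+8+11 = 80
W - J - Z - P - L - X - W: 23+11+19+8+10+7 = 78
W - J - Z - P - X - L - W: 23+11+19+4+10+11 = 78
W - J - X - L - Z - P - W: 23+16+10+17+19+9 = 94
W - J - X - L - P - Z - W: 23+16+10+8+19+28 = 104
… (46 more)
W - L - Z - J - X - P - W: 11+17+11+16+4+9 = 68  ← best
The minimum is 68.
One optimal route: W → L → Z → J → X → P → W (or its reverse).

68 min — the shortest possible round trip.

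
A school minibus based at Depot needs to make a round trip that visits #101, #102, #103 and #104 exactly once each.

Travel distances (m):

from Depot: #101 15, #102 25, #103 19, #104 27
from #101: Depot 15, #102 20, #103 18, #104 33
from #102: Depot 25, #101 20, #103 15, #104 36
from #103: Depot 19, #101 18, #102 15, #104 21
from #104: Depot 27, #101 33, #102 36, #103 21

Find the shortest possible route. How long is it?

Depot-#101-#102-#103-#104-Depot: 15+20+15+21+27 = 98
Depot-#101-#102-#104-#103-Depot: 15+20+36+21+19 = 111
Depot-#101-#103-#102-#104-Depot: 15+18+15+36+27 = 111
Depot-#101-#103-#104-#102-Depot: 15+18+21+36+25 = 115
Depot-#101-#104-#102-#103-Depot: 15+33+36+15+19 = 118
Depot-#101-#104-#103-#102-Depot: 15+33+21+15+25 = 109
Depot-#102-#101-#103-#104-Depot: 25+20+18+21+27 = 111
Depot-#102-#101-#104-#103-Depot: 25+20+33+21+19 = 118
Depot-#102-#103-#101-#104-Depot: 25+15+18+33+27 = 118
Depot-#102-#104-#101-#103-Depot: 25+36+33+18+19 = 131
Depot-#103-#101-#102-#104-Depot: 19+18+20+36+27 = 120
Depot-#103-#102-#101-#104-Depot: 19+15+20+33+27 = 114
The minimum is 98.
One optimal route: Depot → #101 → #102 → #103 → #104 → Depot (or its reverse).

98 m — the shortest possible round trip.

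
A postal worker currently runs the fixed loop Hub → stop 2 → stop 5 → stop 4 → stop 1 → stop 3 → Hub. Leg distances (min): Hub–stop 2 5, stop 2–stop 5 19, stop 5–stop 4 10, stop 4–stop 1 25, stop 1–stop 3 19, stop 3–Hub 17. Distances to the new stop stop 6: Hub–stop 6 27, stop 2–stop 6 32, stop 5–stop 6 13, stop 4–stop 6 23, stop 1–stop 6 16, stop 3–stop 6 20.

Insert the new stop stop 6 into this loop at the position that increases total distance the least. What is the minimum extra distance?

Insertion cost between consecutive stops i–j is d(i,stop 6) + d(stop 6,j) − d(i,j):
  between Hub and stop 2: 27 + 32 − 5 = 54
  between stop 2 and stop 5: 32 + 13 − 19 = 26
  between stop 5 and stop 4: 13 + 23 − 10 = 26
  between stop 4 and stop 1: 23 + 16 − 25 = 14
  between stop 1 and stop 3: 16 + 20 − 19 = 17
  between stop 3 and Hub: 20 + 27 − 17 = 30
Cheapest insertion is between stop 4 and stop 1, adding 14.
New total = 95 + 14 = 109.

Minimum extra distance: 14 min, inserting stop 6 between stop 4 and stop 1.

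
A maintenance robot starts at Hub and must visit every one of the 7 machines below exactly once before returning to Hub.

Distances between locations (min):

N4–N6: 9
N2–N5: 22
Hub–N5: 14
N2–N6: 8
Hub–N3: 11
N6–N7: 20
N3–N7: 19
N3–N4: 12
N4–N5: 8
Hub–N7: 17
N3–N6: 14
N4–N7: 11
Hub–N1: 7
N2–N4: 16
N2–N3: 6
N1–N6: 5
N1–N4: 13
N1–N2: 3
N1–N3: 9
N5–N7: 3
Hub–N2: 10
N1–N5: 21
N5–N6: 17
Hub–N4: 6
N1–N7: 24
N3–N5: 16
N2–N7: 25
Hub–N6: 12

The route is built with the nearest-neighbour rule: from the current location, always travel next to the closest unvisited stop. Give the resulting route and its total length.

Total distance 62 min via the nearest-neighbour route Hub → N4 → N5 → N7 → N3 → N2 → N1 → N6 → Hub.

Hub → [N4:6 / N1:7 / N2:10 / N3:11 / N6:12 / N5:14 / N7:17] → N4 (6)
N4 → [N5:8 / N6:9 / N7:11 / N3:12 / N1:13 / N2:16] → N5 (8)
N5 → [N7:3 / N3:16 / N6:17 / N1:21 / N2:22] → N7 (3)
N7 → [N3:19 / N6:20 / N1:24 / N2:25] → N3 (19)
N3 → [N2:6 / N1:9 / N6:14] → N2 (6)
N2 → [N1:3 / N6:8] → N1 (3)
N1 → [N6:5] → N6 (5)
Return N6→Hub: 12.
Total = 6 + 8 + 3 + 19 + 6 + 3 + 5 + 12 = 62.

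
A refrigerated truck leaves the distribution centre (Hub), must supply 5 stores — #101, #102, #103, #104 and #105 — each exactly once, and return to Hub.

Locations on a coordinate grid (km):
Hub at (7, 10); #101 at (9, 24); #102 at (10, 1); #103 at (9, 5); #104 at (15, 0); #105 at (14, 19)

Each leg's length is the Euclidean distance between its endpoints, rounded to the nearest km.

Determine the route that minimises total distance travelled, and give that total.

54 km — the shortest possible round trip.

With 5 stops there are 5!/2 = 60 distinct round trips (a route and its reverse cost the same).
Hub - #101 - #102 - #103 - #104 - #105 - Hub: 14+23+4+8+19+11 = 79
Hub - #101 - #102 - #103 - #105 - #104 - Hub: 14+23+4+15+19+13 = 88
Hub - #101 - #102 - #104 - #103 - #105 - Hub: 14+23+5+8+15+11 = 76
Hub - #101 - #102 - #104 - #105 - #103 - Hub: 14+23+5+19+15+5 = 81
Hub - #101 - #102 - #105 - #103 - #104 - Hub: 14+23+18+15+8+13 = 91
Hub - #101 - #102 - #105 - #104 - #103 - Hub: 14+23+18+19+8+5 = 87
Hub - #101 - #103 - #102 - #104 - #105 - Hub: 14+19+4+5+19+11 = 72
Hub - #101 - #103 - #102 - #105 - #104 - Hub: 14+19+4+18+19+13 = 87
Hub - #101 - #103 - #104 - #102 - #105 - Hub: 14+19+8+5+18+11 = 75
Hub - #101 - #103 - #104 - #105 - #102 - Hub: 14+19+8+19+18+9 = 87
Hub - #101 - #103 - #105 - #102 - #104 - Hub: 14+19+15+18+5+13 = 84
Hub - #101 - #103 - #105 - #104 - #102 - Hub: 14+19+15+19+5+9 = 81
Hub - #101 - #104 - #102 - #103 - #105 - Hub: 14+25+5+4+15+11 = 74
Hub - #101 - #104 - #102 - #105 - #103 - Hub: 14+25+5+18+15+5 = 82
… (46 more)
Hub - #101 - #105 - #104 - #102 - #103 - Hub: 14+7+19+5+4+5 = 54  ← best
The minimum is 54.
One optimal route: Hub → #101 → #105 → #104 → #102 → #103 → Hub (or its reverse).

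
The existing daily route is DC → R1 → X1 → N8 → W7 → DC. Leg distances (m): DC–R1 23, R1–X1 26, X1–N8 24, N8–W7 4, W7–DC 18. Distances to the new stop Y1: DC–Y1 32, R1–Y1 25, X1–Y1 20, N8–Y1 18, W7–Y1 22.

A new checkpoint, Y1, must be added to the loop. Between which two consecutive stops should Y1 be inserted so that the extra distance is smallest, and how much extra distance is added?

Insertion cost between consecutive stops i–j is d(i,Y1) + d(Y1,j) − d(i,j):
  between DC and R1: 32 + 25 − 23 = 34
  between R1 and X1: 25 + 20 − 26 = 19
  between X1 and N8: 20 + 18 − 24 = 14
  between N8 and W7: 18 + 22 − 4 = 36
  between W7 and DC: 22 + 32 − 18 = 36
Cheapest insertion is between X1 and N8, adding 14.
New total = 95 + 14 = 109.

Adding 14 m by placing Y1 on the X1–N8 leg.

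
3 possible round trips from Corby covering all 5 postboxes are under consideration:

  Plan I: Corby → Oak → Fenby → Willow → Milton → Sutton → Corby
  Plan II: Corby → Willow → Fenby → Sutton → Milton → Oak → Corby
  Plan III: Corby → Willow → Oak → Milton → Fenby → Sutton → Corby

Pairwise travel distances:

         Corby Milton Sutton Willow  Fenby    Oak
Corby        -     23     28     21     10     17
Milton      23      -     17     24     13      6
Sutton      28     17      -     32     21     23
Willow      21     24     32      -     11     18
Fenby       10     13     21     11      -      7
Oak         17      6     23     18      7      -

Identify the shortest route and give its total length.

93 — Plan II is the shortest.

Plan I: 17 + 7 + 11 + 24 + 17 + 28 = 104
Plan II: 21 + 11 + 21 + 17 + 6 + 17 = 93
Plan III: 21 + 18 + 6 + 13 + 21 + 28 = 107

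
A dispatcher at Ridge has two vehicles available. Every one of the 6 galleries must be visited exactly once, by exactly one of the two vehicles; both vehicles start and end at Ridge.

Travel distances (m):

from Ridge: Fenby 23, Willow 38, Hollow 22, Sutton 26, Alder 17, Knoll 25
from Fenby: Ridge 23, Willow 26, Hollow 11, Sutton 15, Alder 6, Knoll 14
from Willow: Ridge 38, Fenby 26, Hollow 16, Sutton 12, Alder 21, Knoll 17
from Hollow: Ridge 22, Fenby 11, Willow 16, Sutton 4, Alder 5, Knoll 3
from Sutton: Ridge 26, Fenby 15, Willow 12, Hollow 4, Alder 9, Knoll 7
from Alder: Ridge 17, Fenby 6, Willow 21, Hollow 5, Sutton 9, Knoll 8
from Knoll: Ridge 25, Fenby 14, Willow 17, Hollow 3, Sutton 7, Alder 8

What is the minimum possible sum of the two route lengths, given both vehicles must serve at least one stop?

126 m — the smallest possible combined total.

Check every non-empty split of the stops between the two vehicles; for each half take its own optimal tour:
  {Fenby} + {Willow, Hollow, Sutton, Alder, Knoll}: 46 + 80 = 126
  {Willow} + {Fenby, Hollow, Sutton, Alder, Knoll}: 76 + 70 = 146
  {Fenby, Willow} + {Hollow, Sutton, Alder, Knoll}: 87 + 58 = 145
  {Hollow} + {Fenby, Willow, Sutton, Alder, Knoll}: 44 + 92 = 136
  {Fenby, Hollow} + {Willow, Sutton, Alder, Knoll}: 56 + 80 = 136
  {Willow, Hollow} + {Fenby, Sutton, Alder, Knoll}: 76 + 70 = 146
  … (31 splits in total)
Best: vehicle 1 Ridge → Fenby → Ridge = 46; vehicle 2 Ridge → Hollow → Sutton → Willow → Knoll → Alder → Ridge = 80; combined 126.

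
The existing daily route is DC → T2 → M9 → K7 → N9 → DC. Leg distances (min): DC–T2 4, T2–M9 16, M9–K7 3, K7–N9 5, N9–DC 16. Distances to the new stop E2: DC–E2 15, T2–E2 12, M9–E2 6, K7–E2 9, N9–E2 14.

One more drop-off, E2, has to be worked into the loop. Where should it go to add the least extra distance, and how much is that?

Minimum extra distance: 2 min, inserting E2 between T2 and M9.

Insertion cost between consecutive stops i–j is d(i,E2) + d(E2,j) − d(i,j):
  between DC and T2: 15 + 12 − 4 = 23
  between T2 and M9: 12 + 6 − 16 = 2
  between M9 and K7: 6 + 9 − 3 = 12
  between K7 and N9: 9 + 14 − 5 = 18
  between N9 and DC: 14 + 15 − 16 = 13
Cheapest insertion is between T2 and M9, adding 2.
New total = 44 + 2 = 46.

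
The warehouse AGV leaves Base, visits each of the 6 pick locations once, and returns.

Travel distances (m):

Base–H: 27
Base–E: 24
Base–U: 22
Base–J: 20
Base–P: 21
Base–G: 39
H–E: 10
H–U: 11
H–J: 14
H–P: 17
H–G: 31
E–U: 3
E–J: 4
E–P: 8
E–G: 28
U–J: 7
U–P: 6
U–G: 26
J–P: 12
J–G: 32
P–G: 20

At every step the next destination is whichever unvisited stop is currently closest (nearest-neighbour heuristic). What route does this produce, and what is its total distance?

Base → [J:20 / P:21 / U:22 / E:24 / H:27 / G:39] → J (20)
J → [E:4 / U:7 / P:12 / H:14 / G:32] → E (4)
E → [U:3 / P:8 / H:10 / G:28] → U (3)
U → [P:6 / H:11 / G:26] → P (6)
P → [H:17 / G:20] → H (17)
H → [G:31] → G (31)
Return G→Base: 39.
Total = 20 + 4 + 3 + 6 + 17 + 31 + 39 = 120.

Total distance 120 m via the nearest-neighbour route Base → J → E → U → P → H → G → Base.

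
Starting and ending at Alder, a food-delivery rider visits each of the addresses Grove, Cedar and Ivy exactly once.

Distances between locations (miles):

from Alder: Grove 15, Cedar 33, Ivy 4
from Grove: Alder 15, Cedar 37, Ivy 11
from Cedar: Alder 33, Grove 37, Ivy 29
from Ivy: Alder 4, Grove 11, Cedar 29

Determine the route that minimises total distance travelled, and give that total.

85 miles — the shortest possible round trip.

With 3 stops there are 3!/2 = 3 distinct round trips (a route and its reverse cost the same).
Alder - Grove - Cedar - Ivy - Alder: 15+37+29+4 = 85
Alder - Grove - Ivy - Cedar - Alder: 15+11+29+33 = 88
Alder - Cedar - Grove - Ivy - Alder: 33+37+11+4 = 85
The minimum is 85.
One optimal route: Alder → Grove → Cedar → Ivy → Alder (or its reverse).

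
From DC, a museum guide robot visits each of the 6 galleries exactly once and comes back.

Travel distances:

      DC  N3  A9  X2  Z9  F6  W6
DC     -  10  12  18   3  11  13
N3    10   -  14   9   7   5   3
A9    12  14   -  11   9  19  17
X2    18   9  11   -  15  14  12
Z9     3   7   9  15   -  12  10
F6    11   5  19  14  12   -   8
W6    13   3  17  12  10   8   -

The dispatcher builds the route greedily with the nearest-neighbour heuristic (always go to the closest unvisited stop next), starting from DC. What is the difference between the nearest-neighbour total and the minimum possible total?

From DC: Z9=3, N3=10, F6=11, A9=12, W6=13, X2=18 → choose Z9 (3).
From Z9: N3=7, A9=9, W6=10, F6=12, X2=15 → choose N3 (7).
From N3: W6=3, F6=5, X2=9, A9=14 → choose W6 (3).
From W6: F6=8, X2=12, A9=17 → choose F6 (8).
From F6: X2=14, A9=19 → choose X2 (14).
From X2: A9=11 → choose A9 (11).
NN route DC → Z9 → N3 → W6 → F6 → X2 → A9 → DC costs 58.
Optimal: DC → Z9 → A9 → X2 → N3 → W6 → F6 → DC costs 54 (by enumerating all 360 distinct tours).
Excess = 58 − 54 = 4.

Excess over optimum: 4.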